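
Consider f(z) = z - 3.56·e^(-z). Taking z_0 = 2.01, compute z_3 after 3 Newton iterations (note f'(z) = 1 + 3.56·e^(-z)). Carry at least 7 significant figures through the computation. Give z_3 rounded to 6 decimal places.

1.139309

Newton update: z ← z − f(z)/f'(z).
z_0 = 2.010000: f = 1.533000, f' = 1.477000 → z_1 = 2.010000 - (1.533000)/(1.477000) = 0.972085
z_1 = 0.972085: f = -0.374640, f' = 2.346725 → z_2 = 0.972085 - (-0.374640)/(2.346725) = 1.131729
z_2 = 1.131729: f = -0.016283, f' = 2.148012 → z_3 = 1.131729 - (-0.016283)/(2.148012) = 1.139309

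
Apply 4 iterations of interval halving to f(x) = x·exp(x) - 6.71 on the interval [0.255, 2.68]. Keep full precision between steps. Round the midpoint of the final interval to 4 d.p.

f(0.255000) = -6.380932, f(2.680000) = 32.378050 (opposite signs)
step 1: m = 1.467500, f(m) = -0.343434 < 0 → root in [1.467500, 2.680000]
step 2: m = 2.073750, f(m) = 9.785846 > 0 → root in [1.467500, 2.073750]
step 3: m = 1.770625, f(m) = 3.691579 > 0 → root in [1.467500, 1.770625]
step 4: m = 1.619063, f(m) = 1.463603 > 0 → root in [1.467500, 1.619063]
Midpoint of [1.467500, 1.619063] = 1.543281

1.5433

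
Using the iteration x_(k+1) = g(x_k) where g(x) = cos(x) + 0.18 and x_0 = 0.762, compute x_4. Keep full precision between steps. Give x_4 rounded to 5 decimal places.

x_1 = g(0.762000) = 0.903457
x_2 = g(0.903457) = 0.798899
x_3 = g(0.798899) = 0.877496
x_4 = g(0.877496) = 0.819079

0.81908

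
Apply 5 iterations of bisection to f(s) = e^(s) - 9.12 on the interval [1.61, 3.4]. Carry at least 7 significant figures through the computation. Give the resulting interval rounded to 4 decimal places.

[2.1694, 2.2253]

f(1.610000) = -4.117189, f(3.400000) = 20.844100 (opposite signs)
step 1: m = 2.505000, f(m) = 3.123559 > 0 → root in [1.610000, 2.505000]
step 2: m = 2.057500, f(m) = -1.293621 < 0 → root in [2.057500, 2.505000]
step 3: m = 2.281250, f(m) = 0.668909 > 0 → root in [2.057500, 2.281250]
step 4: m = 2.169375, f(m) = -0.367188 < 0 → root in [2.169375, 2.281250]
step 5: m = 2.225313, f(m) = 0.136375 > 0 → root in [2.169375, 2.225313]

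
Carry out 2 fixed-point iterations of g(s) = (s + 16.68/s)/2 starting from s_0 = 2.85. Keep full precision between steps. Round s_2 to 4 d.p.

4.0923

s_1 = g(2.850000) = 4.351316
s_2 = g(4.351316) = 4.092320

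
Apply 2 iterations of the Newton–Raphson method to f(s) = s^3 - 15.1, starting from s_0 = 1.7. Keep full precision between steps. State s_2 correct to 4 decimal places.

f'(s) = 3s^2
s_0 = 1.700000: f = -10.187000, f' = 8.670000 → s_1 = 1.700000 - (-10.187000)/(8.670000) = 2.874971
s_1 = 2.874971: f = 8.662957, f' = 24.796378 → s_2 = 2.874971 - (8.662957)/(24.796378) = 2.525607

2.5256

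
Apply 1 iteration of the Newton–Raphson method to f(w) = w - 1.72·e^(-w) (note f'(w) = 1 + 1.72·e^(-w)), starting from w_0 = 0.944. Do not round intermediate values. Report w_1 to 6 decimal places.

0.779369

Newton update: w ← w − f(w)/f'(w).
w_0 = 0.944000: f = 0.274802, f' = 1.669198 → w_1 = 0.944000 - (0.274802)/(1.669198) = 0.779369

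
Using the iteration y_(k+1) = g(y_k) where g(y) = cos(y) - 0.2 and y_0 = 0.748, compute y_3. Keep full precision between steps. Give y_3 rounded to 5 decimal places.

0.58922

y_1 = g(0.748000) = 0.533051
y_2 = g(0.533051) = 0.661261
y_3 = g(0.661261) = 0.589219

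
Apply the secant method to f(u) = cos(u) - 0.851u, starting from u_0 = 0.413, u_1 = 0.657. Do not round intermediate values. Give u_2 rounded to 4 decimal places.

f(u_0) = 0.564458, f(u_1) = 0.232721
u_2 = 0.657000 - (0.232721)·(0.657000 - 0.413000)/(0.232721 - (0.564458)) = 0.828172; f(u_2) = -0.028550

0.8282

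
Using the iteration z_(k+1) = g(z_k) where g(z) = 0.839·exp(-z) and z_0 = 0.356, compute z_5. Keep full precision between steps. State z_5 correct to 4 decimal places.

z_1 = g(0.356000) = 0.587697
z_2 = g(0.587697) = 0.466153
z_3 = g(0.466153) = 0.526398
z_4 = g(0.526398) = 0.495622
z_5 = g(0.495622) = 0.511112

0.5111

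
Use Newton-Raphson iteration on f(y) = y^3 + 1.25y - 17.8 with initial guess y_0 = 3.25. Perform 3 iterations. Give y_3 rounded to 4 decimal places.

2.4517

f'(y) = 3y^2 + 1.25
y_0 = 3.250000: f = 20.590625, f' = 32.937500 → y_1 = 3.250000 - (20.590625)/(32.937500) = 2.624858
y_1 = 2.624858: f = 3.566021, f' = 21.919634 → y_2 = 2.624858 - (3.566021)/(21.919634) = 2.462172
y_2 = 2.462172: f = 0.204109, f' = 19.436866 → y_3 = 2.462172 - (0.204109)/(19.436866) = 2.451670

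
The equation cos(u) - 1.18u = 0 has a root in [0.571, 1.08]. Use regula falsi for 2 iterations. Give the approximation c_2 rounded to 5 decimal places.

f(0.571000) = 0.167581, f(1.080000) = -0.803072
step 1: c = 0.658878, f(c) = 0.013204 > 0 → new bracket [0.658878, 1.080000]
step 2: c = 0.665690, f(c) = 0.000977 > 0 → new bracket [0.665690, 1.080000]

0.66569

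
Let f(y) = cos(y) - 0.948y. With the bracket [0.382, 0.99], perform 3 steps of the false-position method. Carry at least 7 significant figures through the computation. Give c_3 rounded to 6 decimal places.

0.762619

f(0.382000) = 0.565785, f(0.990000) = -0.389830
step 1: c = 0.741975, f(c) = 0.033744 > 0 → new bracket [0.741975, 0.990000]
step 2: c = 0.761733, f(c) = 0.001517 > 0 → new bracket [0.761733, 0.990000]
step 3: c = 0.762619, f(c) = 0.000067 > 0 → new bracket [0.762619, 0.990000]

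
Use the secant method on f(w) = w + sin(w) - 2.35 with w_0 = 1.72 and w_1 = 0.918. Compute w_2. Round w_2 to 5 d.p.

Secant update: w_(k+1) = w_k − f(w_k)·(w_k − w_(k-1))/(f(w_k) − f(w_(k-1))).
f(w_0) = 0.358890, f(w_1) = -0.637612
w_2 = 0.918000 - (-0.637612)·(0.918000 - 1.720000)/(-0.637612 - (0.358890)) = 1.431160; f(w_2) = 0.071427

1.43116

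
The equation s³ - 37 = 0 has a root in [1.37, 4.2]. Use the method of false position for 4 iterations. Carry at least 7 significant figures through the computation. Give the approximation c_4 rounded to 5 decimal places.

f(1.370000) = -34.428647, f(4.200000) = 37.088000
step 1: c = 2.732383, f(c) = -16.600254 < 0 → new bracket [2.732383, 4.200000]
step 2: c = 3.186166, f(c) = -4.655145 < 0 → new bracket [3.186166, 4.200000]
step 3: c = 3.299228, f(c) = -1.088230 < 0 → new bracket [3.299228, 4.200000]
step 4: c = 3.324904, f(c) = -0.243215 < 0 → new bracket [3.324904, 4.200000]

3.32490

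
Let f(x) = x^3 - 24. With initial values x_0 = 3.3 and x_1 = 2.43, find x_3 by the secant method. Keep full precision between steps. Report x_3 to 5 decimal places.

f(x_0) = 11.937000, f(x_1) = -9.651093
x_2 = 2.430000 - (-9.651093)·(2.430000 - 3.300000)/(-9.651093 - (11.937000)) = 2.818939; f(x_2) = -1.599535
x_3 = 2.818939 - (-1.599535)·(2.818939 - 2.430000)/(-1.599535 - (-9.651093)) = 2.896206; f(x_3) = 0.293408

2.89621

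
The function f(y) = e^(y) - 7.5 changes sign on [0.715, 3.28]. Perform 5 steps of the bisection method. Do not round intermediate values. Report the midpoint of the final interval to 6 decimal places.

2.037578

f(0.715000) = -5.455813, f(3.280000) = 19.075773 (opposite signs)
step 1: m = 1.997500, f(m) = -0.129393 < 0 → root in [1.997500, 3.280000]
step 2: m = 2.638750, f(m) = 6.495698 > 0 → root in [1.997500, 2.638750]
step 3: m = 2.318125, f(m) = 2.656613 > 0 → root in [1.997500, 2.318125]
step 4: m = 2.157812, f(m) = 1.152190 > 0 → root in [1.997500, 2.157812]
step 5: m = 2.077656, f(m) = 0.485730 > 0 → root in [1.997500, 2.077656]
Midpoint of [1.997500, 2.077656] = 2.037578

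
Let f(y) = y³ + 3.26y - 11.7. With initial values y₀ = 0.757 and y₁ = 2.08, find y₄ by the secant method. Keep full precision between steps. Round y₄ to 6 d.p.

1.800938

f(y_0) = -8.798382, f(y_1) = 4.079712
y_2 = 2.080000 - (4.079712)·(2.080000 - 0.757000)/(4.079712 - (-8.798382)) = 1.660881; f(y_2) = -1.703950
y_3 = 1.660881 - (-1.703950)·(1.660881 - 2.080000)/(-1.703950 - (4.079712)) = 1.784359; f(y_3) = -0.201701
y_4 = 1.784359 - (-0.201701)·(1.784359 - 1.660881)/(-0.201701 - (-1.703950)) = 1.800938; f(y_4) = 0.012182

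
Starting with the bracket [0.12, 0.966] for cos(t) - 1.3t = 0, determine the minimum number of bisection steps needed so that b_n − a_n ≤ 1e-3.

10

Initial width b − a = 0.966 − 0.12 = 0.846000.
After n steps the width is (b−a)/2^n; need (b−a)/2^n ≤ 1e-3.
So n ≥ log₂(0.846000/1e-3) = log₂(846.0000) ≈ 9.7245.
Hence n = 10.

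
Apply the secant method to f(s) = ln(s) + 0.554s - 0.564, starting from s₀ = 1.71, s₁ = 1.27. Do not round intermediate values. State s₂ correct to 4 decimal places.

0.9622

f(s_0) = 0.919833, f(s_1) = 0.378597
s_2 = 1.270000 - (0.378597)·(1.270000 - 1.710000)/(0.378597 - (0.919833)) = 0.962218; f(s_2) = -0.069445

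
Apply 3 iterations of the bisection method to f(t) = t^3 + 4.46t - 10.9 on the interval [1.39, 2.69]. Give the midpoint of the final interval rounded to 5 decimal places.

1.63375

f(1.390000) = -2.014981, f(2.690000) = 20.562509 (opposite signs)
step 1: m = 2.040000, f(m) = 6.688064 > 0 → root in [1.390000, 2.040000]
step 2: m = 1.715000, f(m) = 1.793101 > 0 → root in [1.390000, 1.715000]
step 3: m = 1.552500, f(m) = -0.233927 < 0 → root in [1.552500, 1.715000]
Midpoint of [1.552500, 1.715000] = 1.633750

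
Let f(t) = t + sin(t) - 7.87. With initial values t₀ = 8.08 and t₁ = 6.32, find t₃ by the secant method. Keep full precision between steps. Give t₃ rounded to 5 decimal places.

f(t_0) = 1.184566, f(t_1) = -1.513194
t_2 = 6.320000 - (-1.513194)·(6.320000 - 8.080000)/(-1.513194 - (1.184566)) = 7.307197; f(t_2) = 0.291398
t_3 = 7.307197 - (0.291398)·(7.307197 - 6.320000)/(0.291398 - (-1.513194)) = 7.147789; f(t_3) = 0.038627

7.14779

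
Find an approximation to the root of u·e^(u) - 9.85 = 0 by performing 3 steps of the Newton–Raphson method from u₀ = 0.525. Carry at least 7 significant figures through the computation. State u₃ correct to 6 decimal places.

Newton update: u ← u − f(u)/f'(u).
f'(u) = (u + 1)·e^(u)
u_0 = 0.525000: f = -8.962509, f' = 2.577950 → u_1 = 0.525000 - (-8.962509)/(2.577950) = 4.001604
u_1 = 4.001604: f = 208.980762, f' = 273.516531 → u_2 = 4.001604 - (208.980762)/(273.516531) = 3.237552
u_2 = 3.237552: f = 72.614613, f' = 107.935900 → u_3 = 3.237552 - (72.614613)/(107.935900) = 2.564795

2.564795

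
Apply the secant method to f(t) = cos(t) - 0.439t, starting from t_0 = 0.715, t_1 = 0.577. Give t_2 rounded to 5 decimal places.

f(t_0) = 0.441208, f(t_1) = 0.584800
t_2 = 0.577000 - (0.584800)·(0.577000 - 0.715000)/(0.584800 - (0.441208)) = 1.139027; f(t_2) = -0.081554

1.13903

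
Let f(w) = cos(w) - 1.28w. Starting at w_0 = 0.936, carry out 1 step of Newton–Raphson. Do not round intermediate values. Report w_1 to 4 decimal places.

0.6458

Newton update: w ← w − f(w)/f'(w).
f'(w) = -sin(w) - 1.28
w_0 = 0.936000: f = -0.605066, f' = -2.085192 → w_1 = 0.936000 - (-0.605066)/(-2.085192) = 0.645827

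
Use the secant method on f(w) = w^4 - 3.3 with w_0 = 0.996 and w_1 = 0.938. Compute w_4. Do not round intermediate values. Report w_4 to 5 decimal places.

1.30940

Secant update: w_(k+1) = w_k − f(w_k)·(w_k − w_(k-1))/(f(w_k) − f(w_(k-1))).
f(w_0) = -2.315904, f(w_1) = -2.525875
w_2 = 0.938000 - (-2.525875)·(0.938000 - 0.996000)/(-2.525875 - (-2.315904)) = 1.635721; f(w_2) = 3.858750
w_3 = 1.635721 - (3.858750)·(1.635721 - 0.938000)/(3.858750 - (-2.525875)) = 1.214031; f(w_3) = -1.127701
w_4 = 1.214031 - (-1.127701)·(1.214031 - 1.635721)/(-1.127701 - (3.858750)) = 1.309398; f(w_4) = -0.360412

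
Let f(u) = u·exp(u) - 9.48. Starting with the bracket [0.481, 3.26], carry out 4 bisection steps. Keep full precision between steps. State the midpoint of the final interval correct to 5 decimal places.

1.78366

f(0.481000) = -8.701890, f(3.260000) = 75.441491 (opposite signs)
step 1: m = 1.870500, f(m) = 2.662428 > 0 → root in [0.481000, 1.870500]
step 2: m = 1.175750, f(m) = -5.669897 < 0 → root in [1.175750, 1.870500]
step 3: m = 1.523125, f(m) = -2.494133 < 0 → root in [1.523125, 1.870500]
step 4: m = 1.696812, f(m) = -0.221297 < 0 → root in [1.696812, 1.870500]
Midpoint of [1.696812, 1.870500] = 1.783656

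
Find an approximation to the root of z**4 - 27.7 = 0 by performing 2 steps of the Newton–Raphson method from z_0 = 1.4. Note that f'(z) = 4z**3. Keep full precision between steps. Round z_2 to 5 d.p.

2.83200

z_0 = 1.400000: f = -23.858400, f' = 10.976000 → z_1 = 1.400000 - (-23.858400)/(10.976000) = 3.573688
z_1 = 3.573688: f = 135.404731, f' = 182.561800 → z_2 = 3.573688 - (135.404731)/(182.561800) = 2.831995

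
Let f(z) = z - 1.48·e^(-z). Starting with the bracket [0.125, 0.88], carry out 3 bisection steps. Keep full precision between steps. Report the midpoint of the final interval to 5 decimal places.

0.73844

f(0.125000) = -1.181095, f(0.880000) = 0.266121 (opposite signs)
step 1: m = 0.502500, f(m) = -0.392924 < 0 → root in [0.502500, 0.880000]
step 2: m = 0.691250, f(m) = -0.050155 < 0 → root in [0.691250, 0.880000]
step 3: m = 0.785625, f(m) = 0.110990 > 0 → root in [0.691250, 0.785625]
Midpoint of [0.691250, 0.785625] = 0.738437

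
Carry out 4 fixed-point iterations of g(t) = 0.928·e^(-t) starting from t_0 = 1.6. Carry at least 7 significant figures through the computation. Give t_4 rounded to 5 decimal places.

0.60372

t_1 = g(1.600000) = 0.187360
t_2 = g(0.187360) = 0.769447
t_3 = g(0.769447) = 0.429914
t_4 = g(0.429914) = 0.603724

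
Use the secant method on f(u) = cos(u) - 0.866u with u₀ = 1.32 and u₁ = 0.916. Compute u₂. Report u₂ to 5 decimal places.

f(u_0) = -0.894945, f(u_1) = -0.184258
u_2 = 0.916000 - (-0.184258)·(0.916000 - 1.320000)/(-0.184258 - (-0.894945)) = 0.811256; f(u_2) = -0.013959

0.81126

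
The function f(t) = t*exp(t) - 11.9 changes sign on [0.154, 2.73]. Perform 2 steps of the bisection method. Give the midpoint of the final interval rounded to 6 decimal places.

1.764000

f(0.154000) = -11.720360, f(2.730000) = 29.958782 (opposite signs)
step 1: m = 1.442000, f(m) = -5.801572 < 0 → root in [1.442000, 2.730000]
step 2: m = 2.086000, f(m) = 4.897807 > 0 → root in [1.442000, 2.086000]
Midpoint of [1.442000, 2.086000] = 1.764000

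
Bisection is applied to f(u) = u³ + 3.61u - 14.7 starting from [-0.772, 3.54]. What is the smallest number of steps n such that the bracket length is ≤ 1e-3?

Initial width b − a = 3.54 − -0.772 = 4.312000.
After n steps the width is (b−a)/2^n; need (b−a)/2^n ≤ 1e-3.
So n ≥ log₂(4.312000/1e-3) = log₂(4312.0000) ≈ 12.0741.
Hence n = 13.

13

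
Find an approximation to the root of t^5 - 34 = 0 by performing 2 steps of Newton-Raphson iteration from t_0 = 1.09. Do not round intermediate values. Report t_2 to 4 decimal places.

4.5579

f'(t) = 5t^4
t_0 = 1.090000: f = -32.461376, f' = 7.057908 → t_1 = 1.090000 - (-32.461376)/(7.057908) = 5.689291
t_1 = 5.689291: f = 5926.612728, f' = 5238.449108 → t_2 = 5.689291 - (5926.612728)/(5238.449108) = 4.557924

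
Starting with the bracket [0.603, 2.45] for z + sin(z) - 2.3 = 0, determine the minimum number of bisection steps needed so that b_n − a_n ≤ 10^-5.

Initial width b − a = 2.45 − 0.603 = 1.847000.
After n steps the width is (b−a)/2^n; need (b−a)/2^n ≤ 10^-5.
So n ≥ log₂(1.847000/10^-5) = log₂(184700.0000) ≈ 17.4948.
Hence n = 18.

18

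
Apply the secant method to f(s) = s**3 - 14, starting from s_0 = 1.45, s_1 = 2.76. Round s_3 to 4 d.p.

2.3879

f(s_0) = -10.951375, f(s_1) = 7.024576
s_2 = 2.760000 - (7.024576)·(2.760000 - 1.450000)/(7.024576 - (-10.951375)) = 2.248083; f(s_2) = -2.638464
s_3 = 2.248083 - (-2.638464)·(2.248083 - 2.760000)/(-2.638464 - (7.024576)) = 2.387860; f(s_3) = -0.384713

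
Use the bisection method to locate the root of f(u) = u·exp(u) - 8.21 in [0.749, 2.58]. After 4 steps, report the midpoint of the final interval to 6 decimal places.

f(0.749000) = -6.625952, f(2.580000) = 25.838616 (opposite signs)
step 1: m = 1.664500, f(m) = 0.583605 > 0 → root in [0.749000, 1.664500]
step 2: m = 1.206750, f(m) = -4.176313 < 0 → root in [1.206750, 1.664500]
step 3: m = 1.435625, f(m) = -2.177115 < 0 → root in [1.435625, 1.664500]
step 4: m = 1.550063, f(m) = -0.906470 < 0 → root in [1.550063, 1.664500]
Midpoint of [1.550063, 1.664500] = 1.607281

1.607281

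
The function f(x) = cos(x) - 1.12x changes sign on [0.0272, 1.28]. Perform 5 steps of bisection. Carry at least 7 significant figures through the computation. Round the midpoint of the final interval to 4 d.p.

0.6732

f(0.027200) = 0.969166, f(1.280000) = -1.146885 (opposite signs)
step 1: m = 0.653600, f(m) = 0.061868 > 0 → root in [0.653600, 1.280000]
step 2: m = 0.966800, f(m) = -0.514880 < 0 → root in [0.653600, 0.966800]
step 3: m = 0.810200, f(m) = -0.218070 < 0 → root in [0.653600, 0.810200]
step 4: m = 0.731900, f(m) = -0.075822 < 0 → root in [0.653600, 0.731900]
step 5: m = 0.692750, f(m) = -0.006387 < 0 → root in [0.653600, 0.692750]
Midpoint of [0.653600, 0.692750] = 0.673175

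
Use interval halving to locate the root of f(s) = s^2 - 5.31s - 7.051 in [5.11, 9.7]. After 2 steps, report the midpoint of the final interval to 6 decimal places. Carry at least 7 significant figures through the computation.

6.831250

f(5.110000) = -8.073000, f(9.700000) = 35.532000 (opposite signs)
step 1: m = 7.405000, f(m) = 8.462475 > 0 → root in [5.110000, 7.405000]
step 2: m = 6.257500, f(m) = -1.122019 < 0 → root in [6.257500, 7.405000]
Midpoint of [6.257500, 7.405000] = 6.831250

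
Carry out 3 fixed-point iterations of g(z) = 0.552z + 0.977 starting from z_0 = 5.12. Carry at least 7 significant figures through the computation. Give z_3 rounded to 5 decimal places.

2.67517

z_1 = g(5.120000) = 3.803240
z_2 = g(3.803240) = 3.076388
z_3 = g(3.076388) = 2.675166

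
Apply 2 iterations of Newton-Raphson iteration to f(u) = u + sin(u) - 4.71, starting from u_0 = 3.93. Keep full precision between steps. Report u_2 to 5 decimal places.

f'(u) = 1 + cos(u)
u_0 = 3.930000: f = -1.489231, f' = 0.295024 → u_1 = 3.930000 - (-1.489231)/(0.295024) = 8.977827
u_1 = 8.977827: f = 4.700045, f' = 0.098231 → u_2 = 8.977827 - (4.700045)/(0.098231) = -38.869183

-38.86918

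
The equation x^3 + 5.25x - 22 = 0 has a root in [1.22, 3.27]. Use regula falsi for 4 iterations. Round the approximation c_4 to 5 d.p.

2.18090

f(1.220000) = -13.779152, f(3.270000) = 30.133283
step 1: c = 1.863263, f(c) = -5.749082 < 0 → new bracket [1.863263, 3.270000]
step 2: c = 2.088651, f(c) = -1.922918 < 0 → new bracket [2.088651, 3.270000]
step 3: c = 2.159515, f(c) = -0.591632 < 0 → new bracket [2.159515, 3.270000]
step 4: c = 2.180899, f(c) = -0.177235 < 0 → new bracket [2.180899, 3.270000]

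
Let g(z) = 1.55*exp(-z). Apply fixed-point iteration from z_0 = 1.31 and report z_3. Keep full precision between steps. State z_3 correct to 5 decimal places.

0.55879

z_1 = g(1.310000) = 0.418221
z_2 = g(0.418221) = 1.020236
z_3 = g(1.020236) = 0.558790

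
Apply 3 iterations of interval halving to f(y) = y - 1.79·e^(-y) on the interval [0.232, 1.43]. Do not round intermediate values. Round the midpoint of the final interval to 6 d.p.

f(0.232000) = -1.187374, f(1.430000) = 1.001637 (opposite signs)
step 1: m = 0.831000, f(m) = 0.051252 > 0 → root in [0.232000, 0.831000]
step 2: m = 0.531500, f(m) = -0.520524 < 0 → root in [0.531500, 0.831000]
step 3: m = 0.681250, f(m) = -0.224462 < 0 → root in [0.681250, 0.831000]
Midpoint of [0.681250, 0.831000] = 0.756125

0.756125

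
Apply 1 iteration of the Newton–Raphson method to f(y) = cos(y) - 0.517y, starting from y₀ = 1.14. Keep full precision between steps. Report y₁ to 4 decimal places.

1.0195

f'(y) = -sin(y) - 0.517
y_0 = 1.140000: f = -0.171785, f' = -1.425633 → y_1 = 1.140000 - (-0.171785)/(-1.425633) = 1.019502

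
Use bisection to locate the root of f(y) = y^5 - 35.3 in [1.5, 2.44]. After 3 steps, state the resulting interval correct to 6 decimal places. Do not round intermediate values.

f(1.500000) = -27.706250, f(2.440000) = 51.186661 (opposite signs)
step 1: m = 1.970000, f(m) = -5.629072 < 0 → root in [1.970000, 2.440000]
step 2: m = 2.205000, f(m) = 16.824628 > 0 → root in [1.970000, 2.205000]
step 3: m = 2.087500, f(m) = 4.339888 > 0 → root in [1.970000, 2.087500]

[1.970000, 2.087500]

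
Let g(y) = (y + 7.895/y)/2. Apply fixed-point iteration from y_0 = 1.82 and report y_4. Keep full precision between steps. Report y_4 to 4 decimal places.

2.8098

y_1 = g(1.820000) = 3.078956
y_2 = g(3.078956) = 2.821568
y_3 = g(2.821568) = 2.809829
y_4 = g(2.809829) = 2.809804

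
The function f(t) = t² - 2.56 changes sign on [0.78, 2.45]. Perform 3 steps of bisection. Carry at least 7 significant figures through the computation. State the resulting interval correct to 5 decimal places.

f(0.780000) = -1.951600, f(2.450000) = 3.442500 (opposite signs)
step 1: m = 1.615000, f(m) = 0.048225 > 0 → root in [0.780000, 1.615000]
step 2: m = 1.197500, f(m) = -1.125994 < 0 → root in [1.197500, 1.615000]
step 3: m = 1.406250, f(m) = -0.582461 < 0 → root in [1.406250, 1.615000]

[1.40625, 1.61500]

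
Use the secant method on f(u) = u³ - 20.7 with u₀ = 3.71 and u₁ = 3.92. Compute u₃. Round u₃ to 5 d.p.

2.83003

Secant update: u_(k+1) = u_k − f(u_k)·(u_k − u_(k-1))/(f(u_k) − f(u_(k-1))).
f(u_0) = 30.364811, f(u_1) = 39.536288
u_2 = 3.920000 - (39.536288)·(3.920000 - 3.710000)/(39.536288 - (30.364811)) = 3.014735; f(u_2) = 6.699792
u_3 = 3.014735 - (6.699792)·(3.014735 - 3.920000)/(6.699792 - (39.536288)) = 2.830029; f(u_3) = 1.965881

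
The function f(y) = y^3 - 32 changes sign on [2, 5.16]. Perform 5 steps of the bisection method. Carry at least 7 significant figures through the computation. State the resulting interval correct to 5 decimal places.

f(2.000000) = -24.000000, f(5.160000) = 105.388096 (opposite signs)
step 1: m = 3.580000, f(m) = 13.882712 > 0 → root in [2.000000, 3.580000]
step 2: m = 2.790000, f(m) = -10.282361 < 0 → root in [2.790000, 3.580000]
step 3: m = 3.185000, f(m) = 0.309357 > 0 → root in [2.790000, 3.185000]
step 4: m = 2.987500, f(m) = -5.336096 < 0 → root in [2.987500, 3.185000]
step 5: m = 3.086250, f(m) = -2.603657 < 0 → root in [3.086250, 3.185000]

[3.08625, 3.18500]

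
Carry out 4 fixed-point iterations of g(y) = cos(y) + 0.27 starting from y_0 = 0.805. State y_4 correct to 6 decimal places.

0.862416

y_1 = g(0.805000) = 0.963111
y_2 = g(0.963111) = 0.840969
y_3 = g(0.840969) = 0.936741
y_4 = g(0.936741) = 0.862416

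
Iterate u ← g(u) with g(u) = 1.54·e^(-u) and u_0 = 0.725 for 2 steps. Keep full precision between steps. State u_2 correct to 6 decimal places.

0.730462

u_1 = g(0.725000) = 0.745860
u_2 = g(0.745860) = 0.730462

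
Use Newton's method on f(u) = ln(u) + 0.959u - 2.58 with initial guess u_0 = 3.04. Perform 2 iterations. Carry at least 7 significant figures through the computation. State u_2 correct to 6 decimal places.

1.978341

f'(u) = 1/u + 0.959
u_0 = 3.040000: f = 1.447218, f' = 1.287947 → u_1 = 3.040000 - (1.447218)/(1.287947) = 1.916338
u_1 = 1.916338: f = -0.091816, f' = 1.480829 → u_2 = 1.916338 - (-0.091816)/(1.480829) = 1.978341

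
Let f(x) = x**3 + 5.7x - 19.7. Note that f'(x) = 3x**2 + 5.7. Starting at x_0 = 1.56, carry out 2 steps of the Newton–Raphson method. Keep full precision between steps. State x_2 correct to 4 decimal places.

Newton update: x ← x − f(x)/f'(x).
x_0 = 1.560000: f = -7.011584, f' = 13.000800 → x_1 = 1.560000 - (-7.011584)/(13.000800) = 2.099319
x_1 = 2.099319: f = 1.518120, f' = 18.921426 → x_2 = 2.099319 - (1.518120)/(18.921426) = 2.019087

2.0191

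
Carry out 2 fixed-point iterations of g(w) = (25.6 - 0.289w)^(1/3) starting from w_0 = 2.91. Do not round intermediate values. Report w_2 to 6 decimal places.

w_1 = g(2.910000) = 2.914592
w_2 = g(2.914592) = 2.914540

2.914540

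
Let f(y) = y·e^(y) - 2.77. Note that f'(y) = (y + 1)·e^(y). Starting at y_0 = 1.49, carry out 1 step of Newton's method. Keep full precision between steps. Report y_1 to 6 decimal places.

1.142322

Newton update: y ← y − f(y)/f'(y).
y_0 = 1.490000: f = 3.841272, f' = 11.048368 → y_1 = 1.490000 - (3.841272)/(11.048368) = 1.142322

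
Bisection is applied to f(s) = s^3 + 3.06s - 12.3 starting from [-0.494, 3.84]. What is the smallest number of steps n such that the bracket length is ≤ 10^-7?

Initial width b − a = 3.84 − -0.494 = 4.334000.
After n steps the width is (b−a)/2^n; need (b−a)/2^n ≤ 10^-7.
So n ≥ log₂(4.334000/10^-7) = log₂(43340000.0000) ≈ 25.3692.
Hence n = 26.

26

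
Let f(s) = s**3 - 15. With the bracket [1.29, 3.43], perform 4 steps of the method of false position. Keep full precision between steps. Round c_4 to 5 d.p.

f(1.290000) = -12.853311, f(3.430000) = 25.353607
step 1: c = 2.009924, f(c) = -6.880317 < 0 → new bracket [2.009924, 3.430000]
step 2: c = 2.313039, f(c) = -2.624899 < 0 → new bracket [2.313039, 3.430000]
step 3: c = 2.417830, f(c) = -0.865597 < 0 → new bracket [2.417830, 3.430000]
step 4: c = 2.451246, f(c) = -0.271427 < 0 → new bracket [2.451246, 3.430000]

2.45125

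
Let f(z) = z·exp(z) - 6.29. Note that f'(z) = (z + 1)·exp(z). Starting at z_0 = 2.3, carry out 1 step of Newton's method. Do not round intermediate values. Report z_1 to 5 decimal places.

1.79413

z_0 = 2.300000: f = 16.650620, f' = 32.914802 → z_1 = 2.300000 - (16.650620)/(32.914802) = 1.794130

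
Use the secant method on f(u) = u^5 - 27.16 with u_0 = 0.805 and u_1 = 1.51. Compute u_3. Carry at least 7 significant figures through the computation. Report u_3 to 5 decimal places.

f(u_0) = -26.821951, f(u_1) = -19.309727
u_2 = 1.510000 - (-19.309727)·(1.510000 - 0.805000)/(-19.309727 - (-26.821951)) = 3.322161; f(u_2) = 377.512117
u_3 = 3.322161 - (377.512117)·(3.322161 - 1.510000)/(377.512117 - (-19.309727)) = 1.598181; f(u_3) = -16.733694

1.59818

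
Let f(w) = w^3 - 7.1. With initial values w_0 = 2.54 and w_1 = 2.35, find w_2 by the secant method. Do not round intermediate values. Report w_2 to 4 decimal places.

2.0224

f(w_0) = 9.287064, f(w_1) = 5.877875
w_2 = 2.350000 - (5.877875)·(2.350000 - 2.540000)/(5.877875 - (9.287064)) = 2.022416; f(w_2) = 1.172016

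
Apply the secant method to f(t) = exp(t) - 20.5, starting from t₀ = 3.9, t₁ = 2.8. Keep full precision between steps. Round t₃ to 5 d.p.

3.03029

f(t_0) = 28.902449, f(t_1) = -4.055353
t_2 = 2.800000 - (-4.055353)·(2.800000 - 3.900000)/(-4.055353 - (28.902449)) = 2.935352; f(t_2) = -1.671880
t_3 = 2.935352 - (-1.671880)·(2.935352 - 2.800000)/(-1.671880 - (-4.055353)) = 3.030293; f(t_3) = 0.203306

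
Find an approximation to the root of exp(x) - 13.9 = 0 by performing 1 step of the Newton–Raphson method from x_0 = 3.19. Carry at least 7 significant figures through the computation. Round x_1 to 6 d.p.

Newton update: x ← x − f(x)/f'(x).
f'(x) = exp(x)
x_0 = 3.190000: f = 10.388427, f' = 24.288427 → x_1 = 3.190000 - (10.388427)/(24.288427) = 2.762289

2.762289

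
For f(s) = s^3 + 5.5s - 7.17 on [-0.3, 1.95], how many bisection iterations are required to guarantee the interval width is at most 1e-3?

Initial width b − a = 1.95 − -0.3 = 2.250000.
After n steps the width is (b−a)/2^n; need (b−a)/2^n ≤ 1e-3.
So n ≥ log₂(2.250000/1e-3) = log₂(2250.0000) ≈ 11.1357.
Hence n = 12.

12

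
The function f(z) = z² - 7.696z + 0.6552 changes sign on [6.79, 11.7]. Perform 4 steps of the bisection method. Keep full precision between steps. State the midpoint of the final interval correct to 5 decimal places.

f(6.790000) = -5.496540, f(11.700000) = 47.502000 (opposite signs)
step 1: m = 9.245000, f(m) = 14.975705 > 0 → root in [6.790000, 9.245000]
step 2: m = 8.017500, f(m) = 3.232826 > 0 → root in [6.790000, 8.017500]
step 3: m = 7.403750, f(m) = -1.508546 < 0 → root in [7.403750, 8.017500]
step 4: m = 7.710625, f(m) = 0.767968 > 0 → root in [7.403750, 7.710625]
Midpoint of [7.403750, 7.710625] = 7.557188

7.55719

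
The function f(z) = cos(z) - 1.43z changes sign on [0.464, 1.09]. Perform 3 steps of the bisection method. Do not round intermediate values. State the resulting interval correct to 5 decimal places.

f(0.464000) = 0.230750, f(1.090000) = -1.096215 (opposite signs)
step 1: m = 0.777000, f(m) = -0.398090 < 0 → root in [0.464000, 0.777000]
step 2: m = 0.620500, f(m) = -0.073727 < 0 → root in [0.464000, 0.620500]
step 3: m = 0.542250, f(m) = 0.081132 > 0 → root in [0.542250, 0.620500]

[0.54225, 0.62050]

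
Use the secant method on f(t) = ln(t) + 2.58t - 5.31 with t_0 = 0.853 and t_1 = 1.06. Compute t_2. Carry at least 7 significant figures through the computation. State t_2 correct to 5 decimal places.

1.75345

f(t_0) = -3.268256, f(t_1) = -2.516931
t_2 = 1.060000 - (-2.516931)·(1.060000 - 0.853000)/(-2.516931 - (-3.268256)) = 1.753448; f(t_2) = -0.224519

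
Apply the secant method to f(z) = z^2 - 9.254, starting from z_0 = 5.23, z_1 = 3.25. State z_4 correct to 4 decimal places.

3.0421

f(z_0) = 18.098900, f(z_1) = 1.308500
z_2 = 3.250000 - (1.308500)·(3.250000 - 5.230000)/(1.308500 - (18.098900)) = 3.095696; f(z_2) = 0.329332
z_3 = 3.095696 - (0.329332)·(3.095696 - 3.250000)/(0.329332 - (1.308500)) = 3.043797; f(z_3) = 0.010702
z_4 = 3.043797 - (0.010702)·(3.043797 - 3.095696)/(0.010702 - (0.329332)) = 3.042054; f(z_4) = 0.000094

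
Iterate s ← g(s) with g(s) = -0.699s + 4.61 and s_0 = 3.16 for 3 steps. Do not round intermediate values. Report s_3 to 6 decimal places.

s_1 = g(3.160000) = 2.401160
s_2 = g(2.401160) = 2.931589
s_3 = g(2.931589) = 2.560819

2.560819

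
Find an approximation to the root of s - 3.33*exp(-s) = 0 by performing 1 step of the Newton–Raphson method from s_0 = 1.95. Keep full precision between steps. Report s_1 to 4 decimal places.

0.9483

f'(s) = 1 + 3.33*exp(-s)
s_0 = 1.950000: f = 1.476227, f' = 1.473773 → s_1 = 1.950000 - (1.476227)/(1.473773) = 0.948334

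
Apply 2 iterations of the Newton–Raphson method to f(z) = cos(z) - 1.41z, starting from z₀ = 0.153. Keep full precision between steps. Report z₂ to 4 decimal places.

f'(z) = -sin(z) - 1.41
z_0 = 0.153000: f = 0.772588, f' = -1.562404 → z_1 = 0.153000 - (0.772588)/(-1.562404) = 0.647487
z_1 = 0.647487: f = -0.115355, f' = -2.013184 → z_2 = 0.647487 - (-0.115355)/(-2.013184) = 0.590187

0.5902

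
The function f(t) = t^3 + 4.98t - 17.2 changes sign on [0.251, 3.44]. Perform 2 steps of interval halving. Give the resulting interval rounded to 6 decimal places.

[1.845500, 2.642750]

f(0.251000) = -15.934207, f(3.440000) = 40.638784 (opposite signs)
step 1: m = 1.845500, f(m) = -1.723876 < 0 → root in [1.845500, 3.440000]
step 2: m = 2.642750, f(m) = 14.418198 > 0 → root in [1.845500, 2.642750]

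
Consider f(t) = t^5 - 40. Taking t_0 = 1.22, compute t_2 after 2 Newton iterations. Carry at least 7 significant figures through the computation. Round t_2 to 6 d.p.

3.687822

f'(t) = 5t^4
t_0 = 1.220000: f = -37.297292, f' = 11.076673 → t_1 = 1.220000 - (-37.297292)/(11.076673) = 4.587193
t_1 = 4.587193: f = 1991.116921, f' = 2213.899712 → t_2 = 4.587193 - (1991.116921)/(2213.899712) = 3.687822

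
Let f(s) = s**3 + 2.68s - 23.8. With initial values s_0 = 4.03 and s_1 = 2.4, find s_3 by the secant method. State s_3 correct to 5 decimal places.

2.57110

f(s_0) = 52.451227, f(s_1) = -3.544000
s_2 = 2.400000 - (-3.544000)·(2.400000 - 4.030000)/(-3.544000 - (52.451227)) = 2.503165; f(s_2) = -1.407109
s_3 = 2.503165 - (-1.407109)·(2.503165 - 2.400000)/(-1.407109 - (-3.544000)) = 2.571097; f(s_3) = 0.086873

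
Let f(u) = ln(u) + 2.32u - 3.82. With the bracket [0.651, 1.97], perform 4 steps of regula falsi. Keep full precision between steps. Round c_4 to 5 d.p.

f(0.651000) = -2.738926, f(1.970000) = 1.428434
step 1: c = 1.517890, f(c) = 0.118827 > 0 → new bracket [0.651000, 1.517890]
step 2: c = 1.481845, f(c) = 0.011167 > 0 → new bracket [0.651000, 1.481845]
step 3: c = 1.478471, f(c) = 0.001061 > 0 → new bracket [0.651000, 1.478471]
step 4: c = 1.478151, f(c) = 0.000101 > 0 → new bracket [0.651000, 1.478151]

1.47815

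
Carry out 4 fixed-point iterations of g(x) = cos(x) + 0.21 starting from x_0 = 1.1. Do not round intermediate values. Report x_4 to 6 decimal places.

x_1 = g(1.100000) = 0.663596
x_2 = g(0.663596) = 0.997782
x_3 = g(0.997782) = 0.752167
x_4 = g(0.752167) = 0.940210

0.940210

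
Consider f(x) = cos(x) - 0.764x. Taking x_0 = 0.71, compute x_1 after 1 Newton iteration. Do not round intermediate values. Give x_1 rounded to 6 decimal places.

f'(x) = -sin(x) - 0.764
x_0 = 0.710000: f = 0.215922, f' = -1.415834 → x_1 = 0.710000 - (0.215922)/(-1.415834) = 0.862505

0.862505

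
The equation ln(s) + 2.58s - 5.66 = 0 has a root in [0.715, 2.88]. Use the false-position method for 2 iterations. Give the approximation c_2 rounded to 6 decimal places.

1.943088

False-position update: c = (a·f(b) − b·f(a))/(f(b) − f(a)); replace the endpoint whose sign matches f(c).
f(0.715000) = -4.150773, f(2.880000) = 2.828190
step 1: c = 2.002644, f(c) = 0.201291 > 0 → new bracket [0.715000, 2.002644]
step 2: c = 1.943088, f(c) = 0.017447 > 0 → new bracket [0.715000, 1.943088]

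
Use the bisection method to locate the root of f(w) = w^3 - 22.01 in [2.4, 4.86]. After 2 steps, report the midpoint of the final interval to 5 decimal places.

f(2.400000) = -8.186000, f(4.860000) = 92.781256 (opposite signs)
step 1: m = 3.630000, f(m) = 25.822147 > 0 → root in [2.400000, 3.630000]
step 2: m = 3.015000, f(m) = 5.397028 > 0 → root in [2.400000, 3.015000]
Midpoint of [2.400000, 3.015000] = 2.707500

2.70750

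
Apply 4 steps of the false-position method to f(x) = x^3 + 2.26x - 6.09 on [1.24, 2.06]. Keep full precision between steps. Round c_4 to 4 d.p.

f(1.240000) = -1.380976, f(2.060000) = 7.307416
step 1: c = 1.370335, f(c) = -0.419804 < 0 → new bracket [1.370335, 2.060000]
step 2: c = 1.407803, f(c) = -0.118228 < 0 → new bracket [1.407803, 2.060000]
step 3: c = 1.418187, f(c) = -0.032563 < 0 → new bracket [1.418187, 2.060000]
step 4: c = 1.421034, f(c) = -0.008913 < 0 → new bracket [1.421034, 2.060000]

1.4210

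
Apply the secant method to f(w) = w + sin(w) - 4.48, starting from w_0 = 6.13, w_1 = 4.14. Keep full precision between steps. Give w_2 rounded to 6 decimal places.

5.017294

f(w_0) = 1.497413, f(w_1) = -1.180609
w_2 = 4.140000 - (-1.180609)·(4.140000 - 6.130000)/(-1.180609 - (1.497413)) = 5.017294; f(w_2) = -0.416582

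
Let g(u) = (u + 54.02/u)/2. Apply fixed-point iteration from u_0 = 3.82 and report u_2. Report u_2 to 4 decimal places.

u_1 = g(3.820000) = 8.980681
u_2 = g(8.980681) = 7.497907

7.4979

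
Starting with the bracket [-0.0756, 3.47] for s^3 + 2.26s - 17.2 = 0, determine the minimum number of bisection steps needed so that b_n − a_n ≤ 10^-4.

Initial width b − a = 3.47 − -0.0756 = 3.545600.
After n steps the width is (b−a)/2^n; need (b−a)/2^n ≤ 10^-4.
So n ≥ log₂(3.545600/10^-4) = log₂(35456.0000) ≈ 15.1137.
Hence n = 16.

16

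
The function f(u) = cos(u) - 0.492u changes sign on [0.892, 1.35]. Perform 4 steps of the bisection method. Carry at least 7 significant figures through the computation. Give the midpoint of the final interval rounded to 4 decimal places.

1.0494

f(0.892000) = 0.188993, f(1.350000) = -0.445193 (opposite signs)
step 1: m = 1.121000, f(m) = -0.116750 < 0 → root in [0.892000, 1.121000]
step 2: m = 1.006500, f(m) = 0.039623 > 0 → root in [1.006500, 1.121000]
step 3: m = 1.063750, f(m) = -0.037768 < 0 → root in [1.006500, 1.063750]
step 4: m = 1.035125, f(m) = 0.001137 > 0 → root in [1.035125, 1.063750]
Midpoint of [1.035125, 1.063750] = 1.049437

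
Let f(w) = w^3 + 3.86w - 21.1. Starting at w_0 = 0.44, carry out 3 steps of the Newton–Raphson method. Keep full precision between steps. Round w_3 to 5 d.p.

f'(w) = 3w^2 + 3.86
w_0 = 0.440000: f = -19.316416, f' = 4.440800 → w_1 = 0.440000 - (-19.316416)/(4.440800) = 4.789760
w_1 = 4.789760: f = 107.274223, f' = 72.685414 → w_2 = 4.789760 - (107.274223)/(72.685414) = 3.313890
w_2 = 3.313890: f = 28.084329, f' = 36.805609 → w_3 = 3.313890 - (28.084329)/(36.805609) = 2.550846

2.55085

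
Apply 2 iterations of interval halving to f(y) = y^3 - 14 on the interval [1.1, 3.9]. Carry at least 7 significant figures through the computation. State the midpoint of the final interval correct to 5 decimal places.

2.15000

f(1.100000) = -12.669000, f(3.900000) = 45.319000 (opposite signs)
step 1: m = 2.500000, f(m) = 1.625000 > 0 → root in [1.100000, 2.500000]
step 2: m = 1.800000, f(m) = -8.168000 < 0 → root in [1.800000, 2.500000]
Midpoint of [1.800000, 2.500000] = 2.150000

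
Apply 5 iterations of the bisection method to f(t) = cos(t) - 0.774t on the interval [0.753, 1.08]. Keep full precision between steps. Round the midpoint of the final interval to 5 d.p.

0.85008

f(0.753000) = 0.146819, f(1.080000) = -0.364592 (opposite signs)
step 1: m = 0.916500, f(m) = -0.100770 < 0 → root in [0.753000, 0.916500]
step 2: m = 0.834750, f(m) = 0.025266 > 0 → root in [0.834750, 0.916500]
step 3: m = 0.875625, f(m) = -0.037217 < 0 → root in [0.834750, 0.875625]
step 4: m = 0.855188, f(m) = -0.005838 < 0 → root in [0.834750, 0.855188]
step 5: m = 0.844969, f(m) = 0.009749 > 0 → root in [0.844969, 0.855188]
Midpoint of [0.844969, 0.855188] = 0.850078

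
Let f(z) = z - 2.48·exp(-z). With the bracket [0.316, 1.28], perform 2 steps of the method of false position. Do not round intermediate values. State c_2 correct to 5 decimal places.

0.96313

f(0.316000) = -1.492067, f(1.280000) = 0.590467
step 1: c = 1.006674, f(c) = 0.100402 > 0 → new bracket [0.316000, 1.006674]
step 2: c = 0.963129, f(c) = 0.016520 > 0 → new bracket [0.316000, 0.963129]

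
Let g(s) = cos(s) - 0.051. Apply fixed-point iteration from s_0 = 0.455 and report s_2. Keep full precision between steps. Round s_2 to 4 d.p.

0.6110

s_1 = g(0.455000) = 0.847261
s_2 = g(0.847261) = 0.611038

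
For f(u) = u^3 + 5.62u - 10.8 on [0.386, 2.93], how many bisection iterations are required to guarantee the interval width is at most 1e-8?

28

Initial width b − a = 2.93 − 0.386 = 2.544000.
After n steps the width is (b−a)/2^n; need (b−a)/2^n ≤ 1e-8.
So n ≥ log₂(2.544000/1e-8) = log₂(254400000.0000) ≈ 27.9225.
Hence n = 28.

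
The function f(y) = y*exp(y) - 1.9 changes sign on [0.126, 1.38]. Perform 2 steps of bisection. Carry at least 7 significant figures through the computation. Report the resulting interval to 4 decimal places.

f(0.126000) = -1.757080, f(1.380000) = 3.585364 (opposite signs)
step 1: m = 0.753000, f(m) = -0.301110 < 0 → root in [0.753000, 1.380000]
step 2: m = 1.066500, f(m) = 1.198389 > 0 → root in [0.753000, 1.066500]

[0.7530, 1.0665]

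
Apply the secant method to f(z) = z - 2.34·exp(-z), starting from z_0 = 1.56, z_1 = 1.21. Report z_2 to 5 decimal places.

f(z_0) = 1.068282, f(z_1) = 0.512218
z_2 = 1.210000 - (0.512218)·(1.210000 - 1.560000)/(0.512218 - (1.068282)) = 0.887597; f(z_2) = -0.075649

0.88760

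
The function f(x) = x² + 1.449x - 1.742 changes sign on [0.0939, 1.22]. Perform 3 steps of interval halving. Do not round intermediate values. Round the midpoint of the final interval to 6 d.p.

0.727331

f(0.093900) = -1.597122, f(1.220000) = 1.514180 (opposite signs)
step 1: m = 0.656950, f(m) = -0.358496 < 0 → root in [0.656950, 1.220000]
step 2: m = 0.938475, f(m) = 0.498586 > 0 → root in [0.656950, 0.938475]
step 3: m = 0.797713, f(m) = 0.050231 > 0 → root in [0.656950, 0.797713]
Midpoint of [0.656950, 0.797713] = 0.727331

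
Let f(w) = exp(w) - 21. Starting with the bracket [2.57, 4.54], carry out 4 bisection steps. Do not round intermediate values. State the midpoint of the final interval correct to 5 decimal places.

3.00094

f(2.570000) = -7.934176, f(4.540000) = 72.690800 (opposite signs)
step 1: m = 3.555000, f(m) = 13.987820 > 0 → root in [2.570000, 3.555000]
step 2: m = 3.062500, f(m) = 0.380943 > 0 → root in [2.570000, 3.062500]
step 3: m = 2.816250, f(m) = -4.285945 < 0 → root in [2.816250, 3.062500]
step 4: m = 2.939375, f(m) = -2.095972 < 0 → root in [2.939375, 3.062500]
Midpoint of [2.939375, 3.062500] = 3.000938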